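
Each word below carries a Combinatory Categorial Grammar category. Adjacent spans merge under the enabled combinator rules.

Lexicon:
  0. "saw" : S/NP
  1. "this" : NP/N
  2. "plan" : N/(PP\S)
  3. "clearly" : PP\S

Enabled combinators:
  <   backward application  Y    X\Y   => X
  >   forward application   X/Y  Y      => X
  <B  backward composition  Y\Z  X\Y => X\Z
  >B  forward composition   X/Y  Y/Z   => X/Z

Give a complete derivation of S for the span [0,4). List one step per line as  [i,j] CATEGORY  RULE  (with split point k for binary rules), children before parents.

[0,4] S   >
  [0,2] S/N   >B
    [0,1] "saw" : S/NP
    [1,2] "this" : NP/N
  [2,4] N   >
    [2,3] "plan" : N/(PP\S)
    [3,4] "clearly" : PP\S

[0,1] S/NP  lex  "saw"
[1,2] NP/N  lex  "this"
[0,2] S/N  >B  k=1
[2,3] N/(PP\S)  lex  "plan"
[3,4] PP\S  lex  "clearly"
[2,4] N  >  k=3
[0,4] S  >  k=2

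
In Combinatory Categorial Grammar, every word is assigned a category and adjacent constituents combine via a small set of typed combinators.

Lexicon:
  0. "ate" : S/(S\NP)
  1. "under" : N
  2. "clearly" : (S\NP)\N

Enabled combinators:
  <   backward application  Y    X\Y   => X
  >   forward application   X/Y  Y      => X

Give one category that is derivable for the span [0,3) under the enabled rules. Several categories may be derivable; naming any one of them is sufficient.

S

[0,3] S   >
  [0,1] "ate" : S/(S\NP)
  [1,3] S\NP   <
    [1,2] "under" : N
    [2,3] "clearly" : (S\NP)\N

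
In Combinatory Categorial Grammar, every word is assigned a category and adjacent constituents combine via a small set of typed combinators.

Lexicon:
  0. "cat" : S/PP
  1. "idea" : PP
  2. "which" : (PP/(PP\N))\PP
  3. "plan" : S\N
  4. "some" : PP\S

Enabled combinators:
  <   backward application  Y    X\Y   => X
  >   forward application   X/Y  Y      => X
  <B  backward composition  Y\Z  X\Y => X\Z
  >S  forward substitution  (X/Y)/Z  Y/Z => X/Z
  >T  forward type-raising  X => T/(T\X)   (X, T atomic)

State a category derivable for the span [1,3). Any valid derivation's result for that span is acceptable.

[0,5] S   >
  [0,1] "cat" : S/PP
  [1,5] PP   >
    [1,3] PP/(PP\N)   <
      [1,2] "idea" : PP
      [2,3] "which" : (PP/(PP\N))\PP
    [3,5] PP\N   <B
      [3,4] "plan" : S\N
      [4,5] "some" : PP\S

PP/(PP\N)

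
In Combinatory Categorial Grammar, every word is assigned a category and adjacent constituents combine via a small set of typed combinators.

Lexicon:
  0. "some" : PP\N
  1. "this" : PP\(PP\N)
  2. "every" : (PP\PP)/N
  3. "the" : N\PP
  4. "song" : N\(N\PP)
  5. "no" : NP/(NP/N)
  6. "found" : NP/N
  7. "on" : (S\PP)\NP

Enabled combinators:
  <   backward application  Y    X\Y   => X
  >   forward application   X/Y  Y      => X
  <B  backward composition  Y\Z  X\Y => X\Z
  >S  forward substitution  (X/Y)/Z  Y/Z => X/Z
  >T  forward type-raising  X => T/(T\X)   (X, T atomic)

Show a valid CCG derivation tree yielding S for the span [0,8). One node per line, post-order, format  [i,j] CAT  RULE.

[0,8] S   <
  [0,2] PP   <
    [0,1] "some" : PP\N
    [1,2] "this" : PP\(PP\N)
  [2,8] S\PP   <B
    [2,5] PP\PP   >
      [2,3] "every" : (PP\PP)/N
      [3,5] N   <
        [3,4] "the" : N\PP
        [4,5] "song" : N\(N\PP)
    [5,8] S\PP   <
      [5,7] NP   >
        [5,6] "no" : NP/(NP/N)
        [6,7] "found" : NP/N
      [7,8] "on" : (S\PP)\NP

[0,1] PP\N  lex  "some"
[1,2] PP\(PP\N)  lex  "this"
[0,2] PP  <  k=1
[2,3] (PP\PP)/N  lex  "every"
[3,4] N\PP  lex  "the"
[4,5] N\(N\PP)  lex  "song"
[3,5] N  <  k=4
[2,5] PP\PP  >  k=3
[5,6] NP/(NP/N)  lex  "no"
[6,7] NP/N  lex  "found"
[5,7] NP  >  k=6
[7,8] (S\PP)\NP  lex  "on"
[5,8] S\PP  <  k=7
[2,8] S\PP  <B  k=5
[0,8] S  <  k=2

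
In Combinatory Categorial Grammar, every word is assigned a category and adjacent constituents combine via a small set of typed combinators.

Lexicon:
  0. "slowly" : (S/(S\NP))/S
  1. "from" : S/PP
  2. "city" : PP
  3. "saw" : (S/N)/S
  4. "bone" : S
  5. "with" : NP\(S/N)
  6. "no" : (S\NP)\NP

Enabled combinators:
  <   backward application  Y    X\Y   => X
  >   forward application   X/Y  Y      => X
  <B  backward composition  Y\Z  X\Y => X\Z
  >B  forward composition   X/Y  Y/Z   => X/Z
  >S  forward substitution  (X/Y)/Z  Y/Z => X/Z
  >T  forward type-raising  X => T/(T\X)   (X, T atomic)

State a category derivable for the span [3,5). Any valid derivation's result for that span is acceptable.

S/N

[0,7] S   >
  [0,3] S/(S\NP)   >
    [0,1] "slowly" : (S/(S\NP))/S
    [1,3] S   >
      [1,2] "from" : S/PP
      [2,3] "city" : PP
  [3,7] S\NP   <
    [3,6] NP   <
      [3,5] S/N   >
        [3,4] "saw" : (S/N)/S
        [4,5] "bone" : S
      [5,6] "with" : NP\(S/N)
    [6,7] "no" : (S\NP)\NP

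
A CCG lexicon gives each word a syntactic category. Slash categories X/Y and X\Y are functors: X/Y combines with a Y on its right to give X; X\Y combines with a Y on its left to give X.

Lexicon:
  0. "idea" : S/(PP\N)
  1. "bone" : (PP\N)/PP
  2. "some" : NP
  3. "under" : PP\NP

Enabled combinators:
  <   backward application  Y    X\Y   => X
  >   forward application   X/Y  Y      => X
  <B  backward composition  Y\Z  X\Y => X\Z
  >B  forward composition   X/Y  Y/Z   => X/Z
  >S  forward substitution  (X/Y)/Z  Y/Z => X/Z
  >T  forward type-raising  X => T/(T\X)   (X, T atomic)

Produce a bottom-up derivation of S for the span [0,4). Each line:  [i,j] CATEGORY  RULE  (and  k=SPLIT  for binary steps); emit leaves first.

[0,4] S   >
  [0,1] "idea" : S/(PP\N)
  [1,4] PP\N   >
    [1,2] "bone" : (PP\N)/PP
    [2,4] PP   >
      [2,3] PP/(PP\NP)   >T
        [2,3] "some" : NP
      [3,4] "under" : PP\NP

[0,1] S/(PP\N)  lex  "idea"
[1,2] (PP\N)/PP  lex  "bone"
[2,3] NP  lex  "some"
[2,3] PP/(PP\NP)  >T
[3,4] PP\NP  lex  "under"
[2,4] PP  >  k=3
[1,4] PP\N  >  k=2
[0,4] S  >  k=1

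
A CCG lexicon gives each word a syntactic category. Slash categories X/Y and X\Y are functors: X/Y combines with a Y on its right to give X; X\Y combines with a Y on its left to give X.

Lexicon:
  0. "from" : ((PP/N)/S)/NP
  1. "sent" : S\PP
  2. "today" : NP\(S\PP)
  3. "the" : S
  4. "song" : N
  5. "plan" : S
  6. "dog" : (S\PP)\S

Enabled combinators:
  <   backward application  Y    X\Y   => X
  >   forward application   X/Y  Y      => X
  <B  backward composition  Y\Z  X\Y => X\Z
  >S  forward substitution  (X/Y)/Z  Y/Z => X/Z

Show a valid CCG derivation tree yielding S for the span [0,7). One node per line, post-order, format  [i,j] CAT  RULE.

[0,1] ((PP/N)/S)/NP  lex  "from"
[1,2] S\PP  lex  "sent"
[2,3] NP\(S\PP)  lex  "today"
[1,3] NP  <  k=2
[0,3] (PP/N)/S  >  k=1
[3,4] S  lex  "the"
[0,4] PP/N  >  k=3
[4,5] N  lex  "song"
[0,5] PP  >  k=4
[5,6] S  lex  "plan"
[6,7] (S\PP)\S  lex  "dog"
[5,7] S\PP  <  k=6
[0,7] S  <  k=5

[0,7] S   <
  [0,5] PP   >
    [0,4] PP/N   >
      [0,3] (PP/N)/S   >
        [0,1] "from" : ((PP/N)/S)/NP
        [1,3] NP   <
          [1,2] "sent" : S\PP
          [2,3] "today" : NP\(S\PP)
      [3,4] "the" : S
    [4,5] "song" : N
  [5,7] S\PP   <
    [5,6] "plan" : S
    [6,7] "dog" : (S\PP)\S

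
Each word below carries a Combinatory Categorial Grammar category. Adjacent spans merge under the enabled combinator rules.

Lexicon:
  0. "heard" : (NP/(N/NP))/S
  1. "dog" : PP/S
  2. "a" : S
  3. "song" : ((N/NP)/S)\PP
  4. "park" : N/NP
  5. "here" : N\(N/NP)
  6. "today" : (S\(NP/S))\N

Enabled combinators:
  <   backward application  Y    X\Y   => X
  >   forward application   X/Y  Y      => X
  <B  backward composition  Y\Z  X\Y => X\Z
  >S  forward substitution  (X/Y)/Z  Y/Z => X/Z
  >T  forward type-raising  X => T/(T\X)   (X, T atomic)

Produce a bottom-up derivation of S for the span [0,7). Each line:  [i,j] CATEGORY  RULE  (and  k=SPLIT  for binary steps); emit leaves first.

[0,1] (NP/(N/NP))/S  lex  "heard"
[1,2] PP/S  lex  "dog"
[2,3] S  lex  "a"
[1,3] PP  >  k=2
[3,4] ((N/NP)/S)\PP  lex  "song"
[1,4] (N/NP)/S  <  k=3
[0,4] NP/S  >S  k=1
[4,5] N/NP  lex  "park"
[5,6] N\(N/NP)  lex  "here"
[4,6] N  <  k=5
[6,7] (S\(NP/S))\N  lex  "today"
[4,7] S\(NP/S)  <  k=6
[0,7] S  <  k=4

[0,7] S   <
  [0,4] NP/S   >S
    [0,1] "heard" : (NP/(N/NP))/S
    [1,4] (N/NP)/S   <
      [1,3] PP   >
        [1,2] "dog" : PP/S
        [2,3] "a" : S
      [3,4] "song" : ((N/NP)/S)\PP
  [4,7] S\(NP/S)   <
    [4,6] N   <
      [4,5] "park" : N/NP
      [5,6] "here" : N\(N/NP)
    [6,7] "today" : (S\(NP/S))\N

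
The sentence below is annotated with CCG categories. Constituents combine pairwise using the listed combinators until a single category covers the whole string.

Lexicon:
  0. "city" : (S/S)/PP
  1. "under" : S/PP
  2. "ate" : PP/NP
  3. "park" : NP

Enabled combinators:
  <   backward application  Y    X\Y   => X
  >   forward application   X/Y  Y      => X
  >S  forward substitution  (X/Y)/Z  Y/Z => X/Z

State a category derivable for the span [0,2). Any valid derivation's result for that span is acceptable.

[0,4] S   >
  [0,2] S/PP   >S
    [0,1] "city" : (S/S)/PP
    [1,2] "under" : S/PP
  [2,4] PP   >
    [2,3] "ate" : PP/NP
    [3,4] "park" : NP

S/PP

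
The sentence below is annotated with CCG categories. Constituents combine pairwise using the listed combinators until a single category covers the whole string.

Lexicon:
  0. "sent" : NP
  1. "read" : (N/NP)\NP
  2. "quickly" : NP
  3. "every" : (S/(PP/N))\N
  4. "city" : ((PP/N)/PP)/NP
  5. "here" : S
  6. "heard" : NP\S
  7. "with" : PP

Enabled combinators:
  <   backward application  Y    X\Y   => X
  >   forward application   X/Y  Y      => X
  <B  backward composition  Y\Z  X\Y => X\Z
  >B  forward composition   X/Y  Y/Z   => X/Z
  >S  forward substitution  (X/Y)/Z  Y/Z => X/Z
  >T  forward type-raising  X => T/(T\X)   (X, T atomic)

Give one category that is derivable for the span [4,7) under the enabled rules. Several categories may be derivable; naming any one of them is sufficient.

[0,8] S   >
  [0,7] S/PP   >B
    [0,4] S/(PP/N)   <
      [0,3] N   >
        [0,2] N/NP   <
          [0,1] "sent" : NP
          [1,2] "read" : (N/NP)\NP
        [2,3] "quickly" : NP
      [3,4] "every" : (S/(PP/N))\N
    [4,7] (PP/N)/PP   >
      [4,5] "city" : ((PP/N)/PP)/NP
      [5,7] NP   <
        [5,6] "here" : S
        [6,7] "heard" : NP\S
  [7,8] "with" : PP

(PP/N)/PP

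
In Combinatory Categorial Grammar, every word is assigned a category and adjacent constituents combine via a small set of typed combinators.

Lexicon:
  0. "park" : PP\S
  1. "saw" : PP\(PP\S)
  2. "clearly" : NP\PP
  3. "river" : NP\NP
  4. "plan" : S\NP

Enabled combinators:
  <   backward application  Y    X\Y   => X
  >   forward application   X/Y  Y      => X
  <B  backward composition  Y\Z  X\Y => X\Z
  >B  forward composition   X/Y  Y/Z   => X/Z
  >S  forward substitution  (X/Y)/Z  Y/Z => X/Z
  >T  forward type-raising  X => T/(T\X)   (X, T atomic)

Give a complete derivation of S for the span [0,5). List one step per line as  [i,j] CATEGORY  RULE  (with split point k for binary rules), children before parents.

[0,1] PP\S  lex  "park"
[1,2] PP\(PP\S)  lex  "saw"
[0,2] PP  <  k=1
[2,3] NP\PP  lex  "clearly"
[3,4] NP\NP  lex  "river"
[2,4] NP\PP  <B  k=3
[4,5] S\NP  lex  "plan"
[2,5] S\PP  <B  k=4
[0,5] S  <  k=2

[0,5] S   <
  [0,2] PP   <
    [0,1] "park" : PP\S
    [1,2] "saw" : PP\(PP\S)
  [2,5] S\PP   <B
    [2,4] NP\PP   <B
      [2,3] "clearly" : NP\PP
      [3,4] "river" : NP\NP
    [4,5] "plan" : S\NP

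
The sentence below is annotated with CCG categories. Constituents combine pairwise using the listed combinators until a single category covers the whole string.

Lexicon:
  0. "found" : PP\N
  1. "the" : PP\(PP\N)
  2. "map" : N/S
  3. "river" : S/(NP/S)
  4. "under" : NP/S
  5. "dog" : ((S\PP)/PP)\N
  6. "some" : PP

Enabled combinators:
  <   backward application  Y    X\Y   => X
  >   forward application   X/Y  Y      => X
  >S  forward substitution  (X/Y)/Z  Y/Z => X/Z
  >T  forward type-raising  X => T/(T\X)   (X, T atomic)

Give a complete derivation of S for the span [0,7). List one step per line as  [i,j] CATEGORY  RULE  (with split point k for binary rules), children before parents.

[0,1] PP\N  lex  "found"
[1,2] PP\(PP\N)  lex  "the"
[0,2] PP  <  k=1
[2,3] N/S  lex  "map"
[3,4] S/(NP/S)  lex  "river"
[4,5] NP/S  lex  "under"
[3,5] S  >  k=4
[2,5] N  >  k=3
[5,6] ((S\PP)/PP)\N  lex  "dog"
[2,6] (S\PP)/PP  <  k=5
[6,7] PP  lex  "some"
[2,7] S\PP  >  k=6
[0,7] S  <  k=2

[0,7] S   <
  [0,2] PP   <
    [0,1] "found" : PP\N
    [1,2] "the" : PP\(PP\N)
  [2,7] S\PP   >
    [2,6] (S\PP)/PP   <
      [2,5] N   >
        [2,3] "map" : N/S
        [3,5] S   >
          [3,4] "river" : S/(NP/S)
          [4,5] "under" : NP/S
      [5,6] "dog" : ((S\PP)/PP)\N
    [6,7] "some" : PP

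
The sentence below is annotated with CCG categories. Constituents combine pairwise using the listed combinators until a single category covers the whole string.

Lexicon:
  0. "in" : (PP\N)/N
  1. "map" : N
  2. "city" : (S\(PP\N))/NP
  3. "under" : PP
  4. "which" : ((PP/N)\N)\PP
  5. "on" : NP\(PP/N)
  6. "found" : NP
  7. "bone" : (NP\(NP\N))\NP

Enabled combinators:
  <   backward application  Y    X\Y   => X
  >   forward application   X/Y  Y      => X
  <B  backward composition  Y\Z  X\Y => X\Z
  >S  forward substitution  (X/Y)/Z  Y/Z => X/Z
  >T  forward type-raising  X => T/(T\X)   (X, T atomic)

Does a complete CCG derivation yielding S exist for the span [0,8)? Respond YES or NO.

[0,8] S   <
  [0,2] PP\N   >
    [0,1] "in" : (PP\N)/N
    [1,2] "map" : N
  [2,8] S\(PP\N)   >
    [2,3] "city" : (S\(PP\N))/NP
    [3,8] NP   <
      [3,6] NP\N   <B
        [3,5] (PP/N)\N   <
          [3,4] "under" : PP
          [4,5] "which" : ((PP/N)\N)\PP
        [5,6] "on" : NP\(PP/N)
      [6,8] NP\(NP\N)   <
        [6,7] "found" : NP
        [7,8] "bone" : (NP\(NP\N))\NP

YES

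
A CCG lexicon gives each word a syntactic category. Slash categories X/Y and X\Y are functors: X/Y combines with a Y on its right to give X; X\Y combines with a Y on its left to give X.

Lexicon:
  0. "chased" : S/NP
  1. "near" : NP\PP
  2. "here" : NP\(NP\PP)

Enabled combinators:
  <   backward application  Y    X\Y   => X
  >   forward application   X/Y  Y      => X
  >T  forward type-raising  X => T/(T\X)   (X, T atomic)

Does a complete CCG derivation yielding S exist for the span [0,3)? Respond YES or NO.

[0,3] S   >
  [0,1] "chased" : S/NP
  [1,3] NP   <
    [1,2] "near" : NP\PP
    [2,3] "here" : NP\(NP\PP)

YES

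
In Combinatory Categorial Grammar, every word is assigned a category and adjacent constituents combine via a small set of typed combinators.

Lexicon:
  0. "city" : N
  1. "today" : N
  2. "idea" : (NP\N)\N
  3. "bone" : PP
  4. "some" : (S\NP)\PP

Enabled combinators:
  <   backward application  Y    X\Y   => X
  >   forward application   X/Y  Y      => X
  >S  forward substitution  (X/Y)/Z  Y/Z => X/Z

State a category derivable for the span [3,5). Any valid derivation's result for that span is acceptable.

[0,5] S   <
  [0,3] NP   <
    [0,1] "city" : N
    [1,3] NP\N   <
      [1,2] "today" : N
      [2,3] "idea" : (NP\N)\N
  [3,5] S\NP   <
    [3,4] "bone" : PP
    [4,5] "some" : (S\NP)\PP

S\NP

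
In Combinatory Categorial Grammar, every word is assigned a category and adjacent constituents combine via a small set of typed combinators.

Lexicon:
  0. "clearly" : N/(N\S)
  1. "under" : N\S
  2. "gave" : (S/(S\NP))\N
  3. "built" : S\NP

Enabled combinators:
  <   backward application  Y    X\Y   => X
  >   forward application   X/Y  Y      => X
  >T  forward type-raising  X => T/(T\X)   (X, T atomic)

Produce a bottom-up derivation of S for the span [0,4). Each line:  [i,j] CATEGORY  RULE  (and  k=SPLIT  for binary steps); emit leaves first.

[0,1] N/(N\S)  lex  "clearly"
[1,2] N\S  lex  "under"
[0,2] N  >  k=1
[2,3] (S/(S\NP))\N  lex  "gave"
[0,3] S/(S\NP)  <  k=2
[3,4] S\NP  lex  "built"
[0,4] S  >  k=3

[0,4] S   >
  [0,3] S/(S\NP)   <
    [0,2] N   >
      [0,1] "clearly" : N/(N\S)
      [1,2] "under" : N\S
    [2,3] "gave" : (S/(S\NP))\N
  [3,4] "built" : S\NP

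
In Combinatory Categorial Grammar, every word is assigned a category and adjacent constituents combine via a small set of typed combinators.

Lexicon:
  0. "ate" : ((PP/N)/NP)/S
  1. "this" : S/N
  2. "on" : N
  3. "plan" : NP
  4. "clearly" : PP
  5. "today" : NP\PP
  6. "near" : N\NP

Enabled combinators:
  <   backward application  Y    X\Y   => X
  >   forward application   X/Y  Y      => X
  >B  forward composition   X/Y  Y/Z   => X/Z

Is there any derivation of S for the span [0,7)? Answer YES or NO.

((PP/N)/NP)/S S/N N NP PP NP\PP N\NP
CKY chart[0,7] = {PP}; S ∉ chart

NO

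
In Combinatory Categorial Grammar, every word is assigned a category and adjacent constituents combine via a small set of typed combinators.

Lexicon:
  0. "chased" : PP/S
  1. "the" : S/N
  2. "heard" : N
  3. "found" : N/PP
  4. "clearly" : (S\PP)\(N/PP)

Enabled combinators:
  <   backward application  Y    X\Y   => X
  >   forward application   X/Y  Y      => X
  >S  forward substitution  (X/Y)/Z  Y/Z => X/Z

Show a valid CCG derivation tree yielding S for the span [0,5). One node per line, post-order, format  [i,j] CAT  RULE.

[0,5] S   <
  [0,3] PP   >
    [0,1] "chased" : PP/S
    [1,3] S   >
      [1,2] "the" : S/N
      [2,3] "heard" : N
  [3,5] S\PP   <
    [3,4] "found" : N/PP
    [4,5] "clearly" : (S\PP)\(N/PP)

[0,1] PP/S  lex  "chased"
[1,2] S/N  lex  "the"
[2,3] N  lex  "heard"
[1,3] S  >  k=2
[0,3] PP  >  k=1
[3,4] N/PP  lex  "found"
[4,5] (S\PP)\(N/PP)  lex  "clearly"
[3,5] S\PP  <  k=4
[0,5] S  <  k=3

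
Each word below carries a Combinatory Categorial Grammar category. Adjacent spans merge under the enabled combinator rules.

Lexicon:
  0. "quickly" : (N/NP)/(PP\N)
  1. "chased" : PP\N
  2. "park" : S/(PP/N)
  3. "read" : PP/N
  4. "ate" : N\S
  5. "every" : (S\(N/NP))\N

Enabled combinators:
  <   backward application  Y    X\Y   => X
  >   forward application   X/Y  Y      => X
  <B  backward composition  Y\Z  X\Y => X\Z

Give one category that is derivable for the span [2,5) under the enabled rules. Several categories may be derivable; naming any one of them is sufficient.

N

[0,6] S   <
  [0,2] N/NP   >
    [0,1] "quickly" : (N/NP)/(PP\N)
    [1,2] "chased" : PP\N
  [2,6] S\(N/NP)   <
    [2,5] N   <
      [2,4] S   >
        [2,3] "park" : S/(PP/N)
        [3,4] "read" : PP/N
      [4,5] "ate" : N\S
    [5,6] "every" : (S\(N/NP))\N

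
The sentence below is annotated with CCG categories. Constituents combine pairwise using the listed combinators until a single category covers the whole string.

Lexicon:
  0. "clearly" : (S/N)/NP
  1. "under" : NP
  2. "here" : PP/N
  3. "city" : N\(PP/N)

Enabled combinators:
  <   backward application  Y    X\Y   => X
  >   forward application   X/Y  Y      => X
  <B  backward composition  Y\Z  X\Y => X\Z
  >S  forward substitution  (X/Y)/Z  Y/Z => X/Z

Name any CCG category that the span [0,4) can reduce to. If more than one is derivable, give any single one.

[0,4] S   >
  [0,2] S/N   >
    [0,1] "clearly" : (S/N)/NP
    [1,2] "under" : NP
  [2,4] N   <
    [2,3] "here" : PP/N
    [3,4] "city" : N\(PP/N)

S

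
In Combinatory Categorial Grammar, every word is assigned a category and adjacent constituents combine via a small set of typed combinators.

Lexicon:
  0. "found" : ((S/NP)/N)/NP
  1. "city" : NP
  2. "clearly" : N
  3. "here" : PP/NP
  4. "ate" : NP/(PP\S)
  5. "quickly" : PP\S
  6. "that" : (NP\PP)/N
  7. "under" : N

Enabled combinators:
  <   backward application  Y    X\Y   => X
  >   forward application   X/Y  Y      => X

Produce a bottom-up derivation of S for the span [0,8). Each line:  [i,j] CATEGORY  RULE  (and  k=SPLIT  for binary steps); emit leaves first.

[0,1] ((S/NP)/N)/NP  lex  "found"
[1,2] NP  lex  "city"
[0,2] (S/NP)/N  >  k=1
[2,3] N  lex  "clearly"
[0,3] S/NP  >  k=2
[3,4] PP/NP  lex  "here"
[4,5] NP/(PP\S)  lex  "ate"
[5,6] PP\S  lex  "quickly"
[4,6] NP  >  k=5
[3,6] PP  >  k=4
[6,7] (NP\PP)/N  lex  "that"
[7,8] N  lex  "under"
[6,8] NP\PP  >  k=7
[3,8] NP  <  k=6
[0,8] S  >  k=3

[0,8] S   >
  [0,3] S/NP   >
    [0,2] (S/NP)/N   >
      [0,1] "found" : ((S/NP)/N)/NP
      [1,2] "city" : NP
    [2,3] "clearly" : N
  [3,8] NP   <
    [3,6] PP   >
      [3,4] "here" : PP/NP
      [4,6] NP   >
        [4,5] "ate" : NP/(PP\S)
        [5,6] "quickly" : PP\S
    [6,8] NP\PP   >
      [6,7] "that" : (NP\PP)/N
      [7,8] "under" : N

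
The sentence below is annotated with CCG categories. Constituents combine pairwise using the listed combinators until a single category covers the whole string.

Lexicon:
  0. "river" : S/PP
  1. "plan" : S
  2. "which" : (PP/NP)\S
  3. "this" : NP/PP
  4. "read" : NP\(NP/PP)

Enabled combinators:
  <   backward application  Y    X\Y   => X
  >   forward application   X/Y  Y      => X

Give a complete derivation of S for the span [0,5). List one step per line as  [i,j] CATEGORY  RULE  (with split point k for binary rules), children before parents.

[0,5] S   >
  [0,1] "river" : S/PP
  [1,5] PP   >
    [1,3] PP/NP   <
      [1,2] "plan" : S
      [2,3] "which" : (PP/NP)\S
    [3,5] NP   <
      [3,4] "this" : NP/PP
      [4,5] "read" : NP\(NP/PP)

[0,1] S/PP  lex  "river"
[1,2] S  lex  "plan"
[2,3] (PP/NP)\S  lex  "which"
[1,3] PP/NP  <  k=2
[3,4] NP/PP  lex  "this"
[4,5] NP\(NP/PP)  lex  "read"
[3,5] NP  <  k=4
[1,5] PP  >  k=3
[0,5] S  >  k=1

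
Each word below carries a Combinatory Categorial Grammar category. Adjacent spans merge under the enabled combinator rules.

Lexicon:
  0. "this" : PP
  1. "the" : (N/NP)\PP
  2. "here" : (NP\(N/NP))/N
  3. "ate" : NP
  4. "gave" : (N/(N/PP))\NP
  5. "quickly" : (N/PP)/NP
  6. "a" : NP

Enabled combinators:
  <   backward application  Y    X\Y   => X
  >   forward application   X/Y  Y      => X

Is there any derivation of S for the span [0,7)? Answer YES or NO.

NO

PP (N/NP)\PP (NP\(N/NP))/N NP (N/(N/PP))\NP (N/PP)/NP NP
CKY chart[0,7] = {NP}; S ∉ chart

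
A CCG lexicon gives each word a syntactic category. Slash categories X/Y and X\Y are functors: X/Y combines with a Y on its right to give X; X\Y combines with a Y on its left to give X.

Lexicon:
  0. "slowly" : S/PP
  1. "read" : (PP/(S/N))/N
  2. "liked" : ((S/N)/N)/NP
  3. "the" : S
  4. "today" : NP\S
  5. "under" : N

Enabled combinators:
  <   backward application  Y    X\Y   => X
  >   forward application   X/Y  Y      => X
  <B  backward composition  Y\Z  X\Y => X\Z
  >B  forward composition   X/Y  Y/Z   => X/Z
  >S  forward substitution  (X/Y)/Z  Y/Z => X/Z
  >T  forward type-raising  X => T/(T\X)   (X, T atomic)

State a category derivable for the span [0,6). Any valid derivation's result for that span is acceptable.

S

[0,6] S   >
  [0,5] S/N   >B
    [0,1] "slowly" : S/PP
    [1,5] PP/N   >S
      [1,2] "read" : (PP/(S/N))/N
      [2,5] (S/N)/N   >
        [2,3] "liked" : ((S/N)/N)/NP
        [3,5] NP   <
          [3,4] "the" : S
          [4,5] "today" : NP\S
  [5,6] "under" : N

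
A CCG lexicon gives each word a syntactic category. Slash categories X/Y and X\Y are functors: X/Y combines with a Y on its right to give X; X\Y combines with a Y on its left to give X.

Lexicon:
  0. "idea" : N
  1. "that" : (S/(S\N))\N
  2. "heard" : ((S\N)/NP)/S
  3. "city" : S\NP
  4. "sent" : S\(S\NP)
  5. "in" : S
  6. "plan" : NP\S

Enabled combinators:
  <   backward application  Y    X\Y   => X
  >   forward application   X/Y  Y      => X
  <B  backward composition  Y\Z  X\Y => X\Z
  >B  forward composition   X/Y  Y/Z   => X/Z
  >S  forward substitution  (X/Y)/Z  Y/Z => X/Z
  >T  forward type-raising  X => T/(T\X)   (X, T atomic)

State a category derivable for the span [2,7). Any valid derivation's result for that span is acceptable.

S\N

[0,7] S   >
  [0,2] S/(S\N)   <
    [0,1] "idea" : N
    [1,2] "that" : (S/(S\N))\N
  [2,7] S\N   >
    [2,5] (S\N)/NP   >
      [2,3] "heard" : ((S\N)/NP)/S
      [3,5] S   <
        [3,4] "city" : S\NP
        [4,5] "sent" : S\(S\NP)
    [5,7] NP   >
      [5,6] NP/(NP\S)   >T
        [5,6] "in" : S
      [6,7] "plan" : NP\S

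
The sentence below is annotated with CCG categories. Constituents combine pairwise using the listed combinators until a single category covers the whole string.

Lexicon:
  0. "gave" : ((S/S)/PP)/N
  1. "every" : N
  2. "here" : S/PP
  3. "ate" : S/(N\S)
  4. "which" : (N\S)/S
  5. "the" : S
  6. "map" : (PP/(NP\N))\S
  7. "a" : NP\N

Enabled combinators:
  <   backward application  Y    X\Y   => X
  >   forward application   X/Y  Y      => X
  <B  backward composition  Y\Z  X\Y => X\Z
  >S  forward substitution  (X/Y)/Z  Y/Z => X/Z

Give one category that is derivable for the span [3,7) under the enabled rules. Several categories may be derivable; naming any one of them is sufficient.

PP/(NP\N)

[0,8] S   >
  [0,3] S/PP   >S
    [0,2] (S/S)/PP   >
      [0,1] "gave" : ((S/S)/PP)/N
      [1,2] "every" : N
    [2,3] "here" : S/PP
  [3,8] PP   >
    [3,7] PP/(NP\N)   <
      [3,6] S   >
        [3,4] "ate" : S/(N\S)
        [4,6] N\S   >
          [4,5] "which" : (N\S)/S
          [5,6] "the" : S
      [6,7] "map" : (PP/(NP\N))\S
    [7,8] "a" : NP\N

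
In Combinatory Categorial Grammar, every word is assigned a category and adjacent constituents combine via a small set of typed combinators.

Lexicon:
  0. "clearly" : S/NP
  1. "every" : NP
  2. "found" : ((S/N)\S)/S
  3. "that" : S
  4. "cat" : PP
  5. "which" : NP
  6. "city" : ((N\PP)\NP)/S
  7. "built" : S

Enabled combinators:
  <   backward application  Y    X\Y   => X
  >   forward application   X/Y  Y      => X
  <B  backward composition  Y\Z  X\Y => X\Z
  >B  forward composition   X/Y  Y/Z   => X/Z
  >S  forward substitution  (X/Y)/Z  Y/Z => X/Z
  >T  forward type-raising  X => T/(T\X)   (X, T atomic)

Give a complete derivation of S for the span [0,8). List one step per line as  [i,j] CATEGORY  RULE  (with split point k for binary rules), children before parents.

[0,8] S   >
  [0,4] S/N   <
    [0,2] S   >
      [0,1] "clearly" : S/NP
      [1,2] "every" : NP
    [2,4] (S/N)\S   >
      [2,3] "found" : ((S/N)\S)/S
      [3,4] "that" : S
  [4,8] N   <
    [4,5] "cat" : PP
    [5,8] N\PP   <
      [5,6] "which" : NP
      [6,8] (N\PP)\NP   >
        [6,7] "city" : ((N\PP)\NP)/S
        [7,8] "built" : S

[0,1] S/NP  lex  "clearly"
[1,2] NP  lex  "every"
[0,2] S  >  k=1
[2,3] ((S/N)\S)/S  lex  "found"
[3,4] S  lex  "that"
[2,4] (S/N)\S  >  k=3
[0,4] S/N  <  k=2
[4,5] PP  lex  "cat"
[5,6] NP  lex  "which"
[6,7] ((N\PP)\NP)/S  lex  "city"
[7,8] S  lex  "built"
[6,8] (N\PP)\NP  >  k=7
[5,8] N\PP  <  k=6
[4,8] N  <  k=5
[0,8] S  >  k=4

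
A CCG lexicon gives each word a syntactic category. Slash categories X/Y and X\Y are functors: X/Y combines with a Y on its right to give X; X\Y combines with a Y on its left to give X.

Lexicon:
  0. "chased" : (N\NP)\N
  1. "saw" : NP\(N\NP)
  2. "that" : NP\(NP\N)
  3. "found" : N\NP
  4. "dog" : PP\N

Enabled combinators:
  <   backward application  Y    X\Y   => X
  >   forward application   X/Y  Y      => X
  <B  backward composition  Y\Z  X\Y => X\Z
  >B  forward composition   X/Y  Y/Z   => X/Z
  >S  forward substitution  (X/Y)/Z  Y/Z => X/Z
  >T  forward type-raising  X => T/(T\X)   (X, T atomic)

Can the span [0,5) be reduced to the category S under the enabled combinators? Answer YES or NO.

NO

(N\NP)\N NP\(N\NP) NP\(NP\N) N\NP PP\N
CKY chart[0,5] = {N/(N\PP), NP/(NP\PP), PP, PP/(PP\PP), S/(S\PP)}; S ∉ chart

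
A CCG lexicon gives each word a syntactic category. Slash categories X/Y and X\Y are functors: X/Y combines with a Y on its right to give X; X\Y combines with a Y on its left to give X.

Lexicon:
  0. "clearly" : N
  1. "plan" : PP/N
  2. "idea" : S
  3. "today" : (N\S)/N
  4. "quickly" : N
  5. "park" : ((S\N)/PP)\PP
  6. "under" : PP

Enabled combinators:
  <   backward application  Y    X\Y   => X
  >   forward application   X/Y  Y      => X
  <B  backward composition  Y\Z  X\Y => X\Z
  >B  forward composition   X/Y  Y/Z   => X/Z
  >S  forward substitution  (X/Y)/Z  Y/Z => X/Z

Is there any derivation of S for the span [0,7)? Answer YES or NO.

[0,7] S   <
  [0,1] "clearly" : N
  [1,7] S\N   >
    [1,6] (S\N)/PP   <
      [1,5] PP   >
        [1,2] "plan" : PP/N
        [2,5] N   <
          [2,3] "idea" : S
          [3,5] N\S   >
            [3,4] "today" : (N\S)/N
            [4,5] "quickly" : N
      [5,6] "park" : ((S\N)/PP)\PP
    [6,7] "under" : PP

YES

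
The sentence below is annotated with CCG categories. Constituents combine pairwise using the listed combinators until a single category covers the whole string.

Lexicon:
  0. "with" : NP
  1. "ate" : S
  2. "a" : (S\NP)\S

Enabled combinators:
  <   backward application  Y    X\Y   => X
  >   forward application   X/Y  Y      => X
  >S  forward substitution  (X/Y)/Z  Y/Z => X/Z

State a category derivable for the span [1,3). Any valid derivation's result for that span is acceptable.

[0,3] S   <
  [0,1] "with" : NP
  [1,3] S\NP   <
    [1,2] "ate" : S
    [2,3] "a" : (S\NP)\S

S\NP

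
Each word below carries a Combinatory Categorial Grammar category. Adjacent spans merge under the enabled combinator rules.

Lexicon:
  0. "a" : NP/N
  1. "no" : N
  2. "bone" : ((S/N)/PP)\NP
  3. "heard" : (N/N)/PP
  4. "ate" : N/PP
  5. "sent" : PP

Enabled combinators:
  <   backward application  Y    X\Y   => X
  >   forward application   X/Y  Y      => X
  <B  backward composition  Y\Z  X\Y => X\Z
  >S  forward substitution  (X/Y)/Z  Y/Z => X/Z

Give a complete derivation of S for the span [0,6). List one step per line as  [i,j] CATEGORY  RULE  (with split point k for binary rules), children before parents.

[0,6] S   >
  [0,5] S/PP   >S
    [0,3] (S/N)/PP   <
      [0,2] NP   >
        [0,1] "a" : NP/N
        [1,2] "no" : N
      [2,3] "bone" : ((S/N)/PP)\NP
    [3,5] N/PP   >S
      [3,4] "heard" : (N/N)/PP
      [4,5] "ate" : N/PP
  [5,6] "sent" : PP

[0,1] NP/N  lex  "a"
[1,2] N  lex  "no"
[0,2] NP  >  k=1
[2,3] ((S/N)/PP)\NP  lex  "bone"
[0,3] (S/N)/PP  <  k=2
[3,4] (N/N)/PP  lex  "heard"
[4,5] N/PP  lex  "ate"
[3,5] N/PP  >S  k=4
[0,5] S/PP  >S  k=3
[5,6] PP  lex  "sent"
[0,6] S  >  k=5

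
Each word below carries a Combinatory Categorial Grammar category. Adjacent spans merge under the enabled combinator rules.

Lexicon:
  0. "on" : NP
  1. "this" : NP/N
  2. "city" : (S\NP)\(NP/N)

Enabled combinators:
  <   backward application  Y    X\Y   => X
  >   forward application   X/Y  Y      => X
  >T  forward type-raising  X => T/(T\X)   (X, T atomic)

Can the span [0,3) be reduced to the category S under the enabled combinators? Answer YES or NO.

YES

[0,3] S   <
  [0,1] "on" : NP
  [1,3] S\NP   <
    [1,2] "this" : NP/N
    [2,3] "city" : (S\NP)\(NP/N)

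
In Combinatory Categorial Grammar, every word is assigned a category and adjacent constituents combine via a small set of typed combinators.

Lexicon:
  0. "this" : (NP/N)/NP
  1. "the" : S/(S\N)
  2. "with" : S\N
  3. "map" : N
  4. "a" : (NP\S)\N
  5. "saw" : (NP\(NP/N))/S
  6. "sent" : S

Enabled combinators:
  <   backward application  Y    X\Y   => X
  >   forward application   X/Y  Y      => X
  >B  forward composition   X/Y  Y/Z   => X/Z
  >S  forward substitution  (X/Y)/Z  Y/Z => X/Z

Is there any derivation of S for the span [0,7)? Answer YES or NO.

(NP/N)/NP S/(S\N) S\N N (NP\S)\N (NP\(NP/N))/S S
CKY chart[0,7] = {NP}; S ∉ chart

NO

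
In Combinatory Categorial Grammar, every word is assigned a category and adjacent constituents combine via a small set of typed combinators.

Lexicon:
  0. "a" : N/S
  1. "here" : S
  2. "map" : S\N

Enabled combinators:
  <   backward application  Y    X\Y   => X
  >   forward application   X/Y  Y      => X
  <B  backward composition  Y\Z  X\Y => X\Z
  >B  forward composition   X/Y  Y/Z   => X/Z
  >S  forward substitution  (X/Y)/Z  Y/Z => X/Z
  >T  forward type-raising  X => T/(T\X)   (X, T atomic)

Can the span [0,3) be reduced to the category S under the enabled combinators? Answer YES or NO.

YES

[0,3] S   <
  [0,2] N   >
    [0,1] "a" : N/S
    [1,2] "here" : S
  [2,3] "map" : S\N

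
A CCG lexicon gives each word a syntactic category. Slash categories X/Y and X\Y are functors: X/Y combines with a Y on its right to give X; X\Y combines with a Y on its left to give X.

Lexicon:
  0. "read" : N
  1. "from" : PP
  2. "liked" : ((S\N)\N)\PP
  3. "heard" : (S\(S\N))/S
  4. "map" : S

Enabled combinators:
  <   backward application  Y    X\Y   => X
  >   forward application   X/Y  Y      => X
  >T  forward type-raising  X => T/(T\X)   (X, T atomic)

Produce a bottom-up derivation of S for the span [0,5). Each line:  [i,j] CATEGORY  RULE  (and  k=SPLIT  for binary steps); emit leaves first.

[0,1] N  lex  "read"
[1,2] PP  lex  "from"
[2,3] ((S\N)\N)\PP  lex  "liked"
[1,3] (S\N)\N  <  k=2
[0,3] S\N  <  k=1
[3,4] (S\(S\N))/S  lex  "heard"
[4,5] S  lex  "map"
[3,5] S\(S\N)  >  k=4
[0,5] S  <  k=3

[0,5] S   <
  [0,3] S\N   <
    [0,1] "read" : N
    [1,3] (S\N)\N   <
      [1,2] "from" : PP
      [2,3] "liked" : ((S\N)\N)\PP
  [3,5] S\(S\N)   >
    [3,4] "heard" : (S\(S\N))/S
    [4,5] "map" : S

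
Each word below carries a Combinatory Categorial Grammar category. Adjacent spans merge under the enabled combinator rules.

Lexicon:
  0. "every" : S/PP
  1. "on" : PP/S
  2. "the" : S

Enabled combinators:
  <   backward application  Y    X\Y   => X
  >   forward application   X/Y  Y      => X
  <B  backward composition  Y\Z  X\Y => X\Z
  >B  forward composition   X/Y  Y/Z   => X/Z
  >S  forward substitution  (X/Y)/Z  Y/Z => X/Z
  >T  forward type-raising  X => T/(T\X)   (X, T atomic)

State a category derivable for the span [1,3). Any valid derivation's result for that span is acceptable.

[0,3] S   >
  [0,1] "every" : S/PP
  [1,3] PP   >
    [1,2] "on" : PP/S
    [2,3] "the" : S

PP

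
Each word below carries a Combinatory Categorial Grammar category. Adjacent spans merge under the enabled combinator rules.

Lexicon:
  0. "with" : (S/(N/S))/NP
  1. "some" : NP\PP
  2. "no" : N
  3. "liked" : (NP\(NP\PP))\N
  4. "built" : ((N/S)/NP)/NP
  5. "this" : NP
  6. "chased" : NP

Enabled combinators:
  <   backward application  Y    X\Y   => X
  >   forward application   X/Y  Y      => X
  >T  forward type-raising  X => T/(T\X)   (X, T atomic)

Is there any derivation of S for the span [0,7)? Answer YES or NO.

[0,7] S   >
  [0,4] S/(N/S)   >
    [0,1] "with" : (S/(N/S))/NP
    [1,4] NP   <
      [1,2] "some" : NP\PP
      [2,4] NP\(NP\PP)   <
        [2,3] "no" : N
        [3,4] "liked" : (NP\(NP\PP))\N
  [4,7] N/S   >
    [4,6] (N/S)/NP   >
      [4,5] "built" : ((N/S)/NP)/NP
      [5,6] "this" : NP
    [6,7] "chased" : NP

YES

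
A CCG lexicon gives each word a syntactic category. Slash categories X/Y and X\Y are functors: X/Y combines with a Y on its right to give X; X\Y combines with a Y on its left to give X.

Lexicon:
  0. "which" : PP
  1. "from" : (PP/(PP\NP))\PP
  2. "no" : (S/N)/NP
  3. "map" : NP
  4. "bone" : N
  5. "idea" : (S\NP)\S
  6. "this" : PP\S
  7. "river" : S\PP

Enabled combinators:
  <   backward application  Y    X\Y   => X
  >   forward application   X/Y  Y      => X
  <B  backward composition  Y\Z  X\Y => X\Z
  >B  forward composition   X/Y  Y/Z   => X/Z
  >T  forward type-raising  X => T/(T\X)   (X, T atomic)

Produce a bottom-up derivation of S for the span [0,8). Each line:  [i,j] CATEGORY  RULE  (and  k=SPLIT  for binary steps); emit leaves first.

[0,1] PP  lex  "which"
[1,2] (PP/(PP\NP))\PP  lex  "from"
[0,2] PP/(PP\NP)  <  k=1
[2,3] (S/N)/NP  lex  "no"
[3,4] NP  lex  "map"
[2,4] S/N  >  k=3
[4,5] N  lex  "bone"
[2,5] S  >  k=4
[5,6] (S\NP)\S  lex  "idea"
[2,6] S\NP  <  k=5
[6,7] PP\S  lex  "this"
[2,7] PP\NP  <B  k=6
[0,7] PP  >  k=2
[7,8] S\PP  lex  "river"
[0,8] S  <  k=7

[0,8] S   <
  [0,7] PP   >
    [0,2] PP/(PP\NP)   <
      [0,1] "which" : PP
      [1,2] "from" : (PP/(PP\NP))\PP
    [2,7] PP\NP   <B
      [2,6] S\NP   <
        [2,5] S   >
          [2,4] S/N   >
            [2,3] "no" : (S/N)/NP
            [3,4] "map" : NP
          [4,5] "bone" : N
        [5,6] "idea" : (S\NP)\S
      [6,7] "this" : PP\S
  [7,8] "river" : S\PP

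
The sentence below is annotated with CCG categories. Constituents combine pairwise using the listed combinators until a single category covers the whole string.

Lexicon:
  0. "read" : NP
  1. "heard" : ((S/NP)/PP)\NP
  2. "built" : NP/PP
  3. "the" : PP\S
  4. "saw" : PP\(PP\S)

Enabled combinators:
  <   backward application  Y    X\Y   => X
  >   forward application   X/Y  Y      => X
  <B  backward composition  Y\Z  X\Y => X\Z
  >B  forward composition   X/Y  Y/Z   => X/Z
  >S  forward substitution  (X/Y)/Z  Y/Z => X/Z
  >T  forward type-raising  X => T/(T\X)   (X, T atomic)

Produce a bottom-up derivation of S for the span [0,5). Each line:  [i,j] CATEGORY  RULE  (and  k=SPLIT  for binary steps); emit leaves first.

[0,5] S   >
  [0,3] S/PP   >S
    [0,2] (S/NP)/PP   <
      [0,1] "read" : NP
      [1,2] "heard" : ((S/NP)/PP)\NP
    [2,3] "built" : NP/PP
  [3,5] PP   <
    [3,4] "the" : PP\S
    [4,5] "saw" : PP\(PP\S)

[0,1] NP  lex  "read"
[1,2] ((S/NP)/PP)\NP  lex  "heard"
[0,2] (S/NP)/PP  <  k=1
[2,3] NP/PP  lex  "built"
[0,3] S/PP  >S  k=2
[3,4] PP\S  lex  "the"
[4,5] PP\(PP\S)  lex  "saw"
[3,5] PP  <  k=4
[0,5] S  >  k=3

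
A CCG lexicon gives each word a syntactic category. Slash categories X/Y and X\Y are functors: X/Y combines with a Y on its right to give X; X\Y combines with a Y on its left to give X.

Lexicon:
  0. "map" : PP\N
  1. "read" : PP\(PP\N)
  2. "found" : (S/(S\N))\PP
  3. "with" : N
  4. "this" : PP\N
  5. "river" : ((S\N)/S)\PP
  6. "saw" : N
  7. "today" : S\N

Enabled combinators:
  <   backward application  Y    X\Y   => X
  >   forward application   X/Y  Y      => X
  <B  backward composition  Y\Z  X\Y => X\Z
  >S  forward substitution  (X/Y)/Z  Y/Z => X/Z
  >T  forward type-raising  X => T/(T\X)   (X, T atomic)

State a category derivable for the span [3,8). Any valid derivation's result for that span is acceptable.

[0,8] S   >
  [0,3] S/(S\N)   <
    [0,2] PP   <
      [0,1] "map" : PP\N
      [1,2] "read" : PP\(PP\N)
    [2,3] "found" : (S/(S\N))\PP
  [3,8] S\N   >
    [3,6] (S\N)/S   <
      [3,5] PP   <
        [3,4] "with" : N
        [4,5] "this" : PP\N
      [5,6] "river" : ((S\N)/S)\PP
    [6,8] S   <
      [6,7] "saw" : N
      [7,8] "today" : S\N

S\N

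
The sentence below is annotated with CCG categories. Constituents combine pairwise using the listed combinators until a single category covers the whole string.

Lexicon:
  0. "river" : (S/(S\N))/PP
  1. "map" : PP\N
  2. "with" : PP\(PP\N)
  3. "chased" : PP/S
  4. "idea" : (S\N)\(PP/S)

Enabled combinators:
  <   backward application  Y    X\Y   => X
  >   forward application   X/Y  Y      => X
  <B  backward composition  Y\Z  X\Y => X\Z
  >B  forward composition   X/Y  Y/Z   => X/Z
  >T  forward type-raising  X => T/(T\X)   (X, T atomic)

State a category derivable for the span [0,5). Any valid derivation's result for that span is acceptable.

S

[0,5] S   >
  [0,3] S/(S\N)   >
    [0,1] "river" : (S/(S\N))/PP
    [1,3] PP   <
      [1,2] "map" : PP\N
      [2,3] "with" : PP\(PP\N)
  [3,5] S\N   <
    [3,4] "chased" : PP/S
    [4,5] "idea" : (S\N)\(PP/S)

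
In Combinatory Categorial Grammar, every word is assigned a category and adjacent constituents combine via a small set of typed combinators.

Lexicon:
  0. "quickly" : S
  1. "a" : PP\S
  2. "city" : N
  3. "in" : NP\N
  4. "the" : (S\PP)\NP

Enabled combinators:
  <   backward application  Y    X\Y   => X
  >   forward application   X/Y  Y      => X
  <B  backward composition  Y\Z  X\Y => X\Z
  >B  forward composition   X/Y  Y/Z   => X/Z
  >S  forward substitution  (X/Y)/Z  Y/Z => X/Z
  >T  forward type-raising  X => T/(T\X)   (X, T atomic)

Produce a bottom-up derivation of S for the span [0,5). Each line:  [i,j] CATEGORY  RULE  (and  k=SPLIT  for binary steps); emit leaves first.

[0,5] S   <
  [0,2] PP   <
    [0,1] "quickly" : S
    [1,2] "a" : PP\S
  [2,5] S\PP   <
    [2,4] NP   >
      [2,3] NP/(NP\N)   >T
        [2,3] "city" : N
      [3,4] "in" : NP\N
    [4,5] "the" : (S\PP)\NP

[0,1] S  lex  "quickly"
[1,2] PP\S  lex  "a"
[0,2] PP  <  k=1
[2,3] N  lex  "city"
[2,3] NP/(NP\N)  >T
[3,4] NP\N  lex  "in"
[2,4] NP  >  k=3
[4,5] (S\PP)\NP  lex  "the"
[2,5] S\PP  <  k=4
[0,5] S  <  k=2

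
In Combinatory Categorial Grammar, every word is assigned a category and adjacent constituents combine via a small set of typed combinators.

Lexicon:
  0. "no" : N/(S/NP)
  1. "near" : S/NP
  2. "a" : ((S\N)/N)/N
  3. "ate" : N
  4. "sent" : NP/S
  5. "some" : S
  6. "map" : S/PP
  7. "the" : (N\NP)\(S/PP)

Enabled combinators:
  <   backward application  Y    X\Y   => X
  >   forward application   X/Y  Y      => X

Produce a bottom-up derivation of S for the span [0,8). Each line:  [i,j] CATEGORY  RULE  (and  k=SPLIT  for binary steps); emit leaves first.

[0,1] N/(S/NP)  lex  "no"
[1,2] S/NP  lex  "near"
[0,2] N  >  k=1
[2,3] ((S\N)/N)/N  lex  "a"
[3,4] N  lex  "ate"
[2,4] (S\N)/N  >  k=3
[4,5] NP/S  lex  "sent"
[5,6] S  lex  "some"
[4,6] NP  >  k=5
[6,7] S/PP  lex  "map"
[7,8] (N\NP)\(S/PP)  lex  "the"
[6,8] N\NP  <  k=7
[4,8] N  <  k=6
[2,8] S\N  >  k=4
[0,8] S  <  k=2

[0,8] S   <
  [0,2] N   >
    [0,1] "no" : N/(S/NP)
    [1,2] "near" : S/NP
  [2,8] S\N   >
    [2,4] (S\N)/N   >
      [2,3] "a" : ((S\N)/N)/N
      [3,4] "ate" : N
    [4,8] N   <
      [4,6] NP   >
        [4,5] "sent" : NP/S
        [5,6] "some" : S
      [6,8] N\NP   <
        [6,7] "map" : S/PP
        [7,8] "the" : (N\NP)\(S/PP)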